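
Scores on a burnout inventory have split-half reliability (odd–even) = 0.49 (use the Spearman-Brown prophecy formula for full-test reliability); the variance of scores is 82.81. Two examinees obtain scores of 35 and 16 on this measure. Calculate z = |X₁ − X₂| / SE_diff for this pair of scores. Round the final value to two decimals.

SD = √82.81 = 9.1000
r_full = 2·0.49 / (1 + 0.49) ≈ 0.6577
SEM = 9.1000 · √(1 − 0.6577) = 9.1000 · √0.3423 ≈ 9.1000 · 0.5850 ≈ 5.3239
SE_diff = √2 · SEM ≈ 7.5292
z = |35 − 16| / 7.5292 = 19 / 7.5292 ≈ 2.5235

2.52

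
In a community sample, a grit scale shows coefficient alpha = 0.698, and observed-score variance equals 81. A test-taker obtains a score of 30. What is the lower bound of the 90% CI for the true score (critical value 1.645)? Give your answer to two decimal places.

21.86

SD = √81 = 9.0000
The standard error of measurement is 9.0000×√(1 − 0.6980) ≈ 9.0000×0.5495 ≈ 4.9459.
Margin = 1.645 × 4.9459 ≈ 8.1360
Lower limit = 30 − 8.1360 ≈ 21.8640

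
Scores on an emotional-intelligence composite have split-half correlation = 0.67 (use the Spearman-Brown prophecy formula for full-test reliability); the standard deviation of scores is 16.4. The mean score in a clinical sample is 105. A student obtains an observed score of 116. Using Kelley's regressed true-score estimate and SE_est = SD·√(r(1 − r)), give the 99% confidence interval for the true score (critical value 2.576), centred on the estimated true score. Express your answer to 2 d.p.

r_full = 2·0.67 / (1 + 0.67) ≃ 0.802
T̂ = 0.802(116) + 0.198(105) ≃ 113.826
SE_est = 16.400·√[r(1 − r)] ≃ 6.530
99% CI: 113.826 ± 16.822 ≃ (97.004, 130.649)

[97.00, 130.65]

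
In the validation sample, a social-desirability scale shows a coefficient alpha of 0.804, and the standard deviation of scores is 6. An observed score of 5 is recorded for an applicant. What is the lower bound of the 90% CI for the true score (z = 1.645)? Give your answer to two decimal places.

SEM = 6.00000·√(1 − 0.80400) ≈ 2.65631
1.645 · SEM ≈ 4.36964
Lower bound: 5 − 4.36964 = 0.63036

0.63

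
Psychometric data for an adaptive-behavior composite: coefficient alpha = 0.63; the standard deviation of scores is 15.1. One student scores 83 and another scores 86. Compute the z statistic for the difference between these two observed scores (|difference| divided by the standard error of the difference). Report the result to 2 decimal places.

0.23

SEM = 15.100×√(1 − 0.630) ≃ 9.185
Standard error of the difference = 9.185·√2 ≃ 12.990
z = |83 − 86| / 12.990 = 3 / 12.990 ≃ 0.231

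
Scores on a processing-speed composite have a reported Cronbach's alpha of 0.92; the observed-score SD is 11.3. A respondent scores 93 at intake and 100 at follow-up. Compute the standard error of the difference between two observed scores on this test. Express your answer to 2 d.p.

SEM = 11.30000×√(1 − 0.92000) ≈ 3.19612
SE_diff = SEM × √2 ≈ 3.19612 × 1.41421 ≈ 4.52000

4.52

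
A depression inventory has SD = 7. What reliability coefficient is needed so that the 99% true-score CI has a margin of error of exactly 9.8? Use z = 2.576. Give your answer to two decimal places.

SEM needed = half-width / z = 9.8/2.576 ≈ 3.80435
r = 1 − (SEM / SD)² = 1 − (3.80435 / 7)² ≈ 1 − 0.29537 ≈ 0.70463

0.70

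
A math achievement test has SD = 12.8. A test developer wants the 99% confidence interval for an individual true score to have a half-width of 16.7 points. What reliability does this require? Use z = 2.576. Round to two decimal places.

0.74

Required SEM = 16.7 / 2.576 ≈ 6.4829
r = 1 − (SEM / SD)² = 1 − (6.4829 / 12.8)² ≈ 1 − 0.2565 ≈ 0.7435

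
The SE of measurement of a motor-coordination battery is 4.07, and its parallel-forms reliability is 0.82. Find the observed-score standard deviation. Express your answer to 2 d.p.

9.59

σ = SEM·(1 − r)^(−1/2) ≃ 4.07×2.3570 ≃ 9.5931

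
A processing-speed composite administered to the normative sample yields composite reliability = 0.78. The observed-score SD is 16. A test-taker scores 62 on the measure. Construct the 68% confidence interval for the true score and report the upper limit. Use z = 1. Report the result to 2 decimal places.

SEM = 16.0000 · √(1 − 0.7800) = 16.0000 · √0.2200 ≈ 16.0000 · 0.4690 ≈ 7.5047
Margin = 1 · 7.5047 ≈ 7.5047
Upper bound: 62 + 7.5047 = 69.5047

69.50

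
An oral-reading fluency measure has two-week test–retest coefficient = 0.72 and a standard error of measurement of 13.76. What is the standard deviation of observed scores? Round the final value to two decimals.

SD = SEM / √(1 − r) = 13.76 / √0.280 ≈ 13.76 / 0.529 ≈ 26.004

26.00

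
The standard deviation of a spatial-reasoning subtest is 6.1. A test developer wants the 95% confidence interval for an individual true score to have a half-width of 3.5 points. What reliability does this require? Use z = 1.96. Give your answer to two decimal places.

Required SEM = 3.5 / 1.96 ≈ 1.786
r = 1 − (SEM / SD)² = 1 − (1.786 / 6.1)² ≈ 1 − 0.086 ≈ 0.914

0.91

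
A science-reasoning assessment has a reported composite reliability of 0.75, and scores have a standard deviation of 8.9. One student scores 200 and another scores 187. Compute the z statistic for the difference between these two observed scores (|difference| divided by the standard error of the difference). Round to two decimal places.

2.07

SEM = 8.9000 × √(1 − 0.7500) = 8.9000 × √0.2500 ≈ 8.9000 × 0.5000 ≈ 4.4500
SE_diff = √2 × SEM ≈ 6.2933
z = |200 − 187| / 6.2933 = 13 / 6.2933 ≈ 2.0657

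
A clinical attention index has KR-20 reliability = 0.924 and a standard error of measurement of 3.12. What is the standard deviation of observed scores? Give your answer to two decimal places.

σ = SEM·(1 − r)^(−1/2) ≈ 3.12*3.6274 ≈ 11.3174

11.32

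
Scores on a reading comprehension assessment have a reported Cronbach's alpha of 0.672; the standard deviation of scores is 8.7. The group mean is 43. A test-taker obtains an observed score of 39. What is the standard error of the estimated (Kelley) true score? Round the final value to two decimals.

4.08

SE_est = SD × √(r(1 − r)) = 8.7000 × √0.2204 ≈ 8.7000 × 0.4695 ≈ 4.0845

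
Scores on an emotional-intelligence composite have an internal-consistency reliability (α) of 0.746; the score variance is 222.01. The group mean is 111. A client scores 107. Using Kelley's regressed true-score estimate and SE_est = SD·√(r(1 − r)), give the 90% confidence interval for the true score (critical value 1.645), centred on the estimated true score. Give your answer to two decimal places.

SD = √222.01 ≈ 14.9000
T̂ = r·X + (1 − r)·M = 0.7460×107 + 0.2540×111 = 79.8220 + 28.1940 ≈ 108.0160
SE_est = 14.9000·√[r(1 − r)] ≈ 6.4859
90% CI: 108.0160 ± 10.6694 ≈ (97.3466, 118.6854)

[97.35, 118.69]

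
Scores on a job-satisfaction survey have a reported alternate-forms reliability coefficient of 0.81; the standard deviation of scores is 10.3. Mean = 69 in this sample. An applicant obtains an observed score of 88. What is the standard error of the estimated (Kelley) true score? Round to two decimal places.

SE_est = 10.300*√(0.810*0.190) ≃ 4.041

4.04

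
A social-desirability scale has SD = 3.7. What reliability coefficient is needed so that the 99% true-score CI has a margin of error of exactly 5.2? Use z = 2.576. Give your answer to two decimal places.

0.70

SEM needed = half-width / z = 5.2/2.576 ≈ 2.0186
r = 1 − (SEM / SD)² = 1 − (2.0186 / 3.7)² ≈ 1 − 0.2977 ≈ 0.7023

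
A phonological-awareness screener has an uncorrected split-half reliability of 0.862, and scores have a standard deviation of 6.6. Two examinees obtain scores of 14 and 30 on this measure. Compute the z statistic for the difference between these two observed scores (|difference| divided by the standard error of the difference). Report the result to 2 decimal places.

6.30

Full-length reliability (Spearman-Brown) = 2(0.862)/(1+0.862) ≈ 0.92589
SEM = 6.60000 * √(1 − 0.92589) = 6.60000 * √0.07411 ≈ 6.60000 * 0.27224 ≈ 1.79677
Standard error of the difference = 1.79677·√2 ≈ 2.54102
z = 16 / 2.54102 ≈ 6.29668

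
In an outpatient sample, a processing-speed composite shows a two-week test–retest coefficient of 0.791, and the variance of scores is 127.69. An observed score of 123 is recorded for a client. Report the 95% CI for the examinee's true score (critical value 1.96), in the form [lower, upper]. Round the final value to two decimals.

[112.87, 133.13]

SD = √127.69 ≃ 11.3000
SEM = 11.3000 * √(1 − 0.7910) = 11.3000 * √0.2090 ≃ 11.3000 * 0.4572 ≃ 5.1660
Margin = 1.96 * 5.1660 ≃ 10.1253
95% CI: 123 ± 10.1253 = [112.8747, 133.1253]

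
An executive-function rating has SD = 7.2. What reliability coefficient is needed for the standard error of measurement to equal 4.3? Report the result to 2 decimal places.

0.64

Required reliability = 1 − (SEM/SD)² = 1 − 0.3567 ≈ 0.6433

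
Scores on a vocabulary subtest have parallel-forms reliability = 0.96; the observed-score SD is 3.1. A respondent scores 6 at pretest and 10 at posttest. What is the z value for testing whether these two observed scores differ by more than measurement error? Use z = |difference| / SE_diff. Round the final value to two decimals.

SEM = 3.100 * √(1 − 0.960) = 3.100 * √0.040 ≈ 3.100 * 0.200 ≈ 0.620
SE_diff = √2 * SEM ≈ 0.877
z = 4 / 0.877 ≈ 4.562

4.56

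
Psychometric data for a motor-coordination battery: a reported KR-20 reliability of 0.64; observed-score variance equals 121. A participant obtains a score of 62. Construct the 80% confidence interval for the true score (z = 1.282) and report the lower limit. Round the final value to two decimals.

SD = √121 ≈ 11.0000
The standard error of measurement is 11.0000·√(1 − 0.6400) ≈ 11.0000·0.6000 ≈ 6.6000.
Half-width = 1.282·6.6000 ≈ 8.4612
Lower limit = 62 − 8.4612 ≈ 53.5388

53.54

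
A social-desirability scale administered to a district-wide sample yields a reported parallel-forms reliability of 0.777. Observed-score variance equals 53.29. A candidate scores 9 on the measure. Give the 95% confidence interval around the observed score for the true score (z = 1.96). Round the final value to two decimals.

[2.24, 15.76]

SD = √53.29 = 7.3000
SEM = 7.3000 * √(1 − 0.7770) = 7.3000 * √0.2230 ≈ 7.3000 * 0.4722 ≈ 3.4473
Margin = 1.96 * 3.4473 ≈ 6.7566
CI = 9 ± 6.7566 → [2.2434, 15.7566]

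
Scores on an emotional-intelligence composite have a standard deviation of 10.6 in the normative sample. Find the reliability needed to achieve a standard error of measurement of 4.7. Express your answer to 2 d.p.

0.80

Required reliability = 1 − (SEM/SD)² = 1 − 0.1966 ≈ 0.8034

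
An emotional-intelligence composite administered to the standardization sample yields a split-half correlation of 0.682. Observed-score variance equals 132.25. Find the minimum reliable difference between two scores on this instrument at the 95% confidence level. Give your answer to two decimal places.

σ = 132.25^(1/2) = 11.5000
Full-length reliability (Spearman-Brown) = 2(0.682)/(1+0.682) ≃ 0.8109
SEM = 11.5000 * √(1 − 0.8109) = 11.5000 * √0.1891 ≃ 11.5000 * 0.4348 ≃ 5.0003
SE_diff = SEM * √2 ≃ 5.0003 * 1.4142 ≃ 7.0715
Minimum reliable difference = 1.96 * SE_diff ≃ 1.96 * 7.0715 ≃ 13.8602

13.86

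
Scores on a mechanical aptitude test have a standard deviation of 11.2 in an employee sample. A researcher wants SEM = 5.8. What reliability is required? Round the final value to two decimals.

r = 1 − (5.8000/11.2)² ≈ 1 − 0.2682 ≈ 0.7318

0.73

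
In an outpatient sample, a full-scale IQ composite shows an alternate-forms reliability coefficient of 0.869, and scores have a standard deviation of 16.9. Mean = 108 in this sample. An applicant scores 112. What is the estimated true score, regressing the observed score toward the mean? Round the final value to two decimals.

T̂ = 0.8690(112) + 0.1310(108) ≃ 111.4760

111.48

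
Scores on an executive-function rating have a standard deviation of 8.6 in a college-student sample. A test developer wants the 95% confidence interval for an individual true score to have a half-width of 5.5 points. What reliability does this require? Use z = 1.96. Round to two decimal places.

Required SEM = 5.5 / 1.96 ≈ 2.806
Required reliability = 1 − (SEM/SD)² = 1 − 0.106 ≈ 0.894

0.89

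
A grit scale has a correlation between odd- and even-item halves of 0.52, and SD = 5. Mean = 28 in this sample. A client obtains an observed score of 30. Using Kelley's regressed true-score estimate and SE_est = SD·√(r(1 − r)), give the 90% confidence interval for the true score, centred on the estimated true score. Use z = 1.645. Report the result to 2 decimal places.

[25.55, 33.19]

r_full = 2·0.52 / (1 + 0.52) ≃ 0.684
Estimated true score = 0.684×30 + (1 − 0.684)×28 ≃ 29.368
SE_est = SD × √(r(1 − r)) = 5.000 × √0.216 ≃ 5.000 × 0.465 ≃ 2.324
CI = 29.368 ± 1.645 × 2.324 → [25.545, 33.192]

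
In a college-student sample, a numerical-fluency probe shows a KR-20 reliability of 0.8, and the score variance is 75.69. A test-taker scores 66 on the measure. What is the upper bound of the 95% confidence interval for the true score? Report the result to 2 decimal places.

73.63

σ = 75.69^(1/2) = 8.7000
The standard error of measurement is 8.7000*√(1 − 0.8000) ≈ 8.7000*0.4472 ≈ 3.8908.
1.96 * SEM ≈ 7.6259
Upper limit = 66 + 7.6259 ≈ 73.6259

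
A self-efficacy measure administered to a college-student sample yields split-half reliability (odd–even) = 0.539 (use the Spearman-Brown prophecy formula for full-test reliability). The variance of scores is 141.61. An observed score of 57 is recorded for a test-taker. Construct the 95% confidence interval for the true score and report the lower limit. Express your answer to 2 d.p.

44.23

SD = √141.61 ≈ 11.90000
Spearman-Brown: r = 2(0.539) / (1 + 0.539) = 1.07800 / 1.53900 ≈ 0.70045
The standard error of measurement is 11.90000·√(1 − 0.70045) ≈ 11.90000·0.54731 ≈ 6.51296.
Half-width = 1.96·6.51296 ≈ 12.76539
Lower limit = 57 − 12.76539 ≈ 44.23461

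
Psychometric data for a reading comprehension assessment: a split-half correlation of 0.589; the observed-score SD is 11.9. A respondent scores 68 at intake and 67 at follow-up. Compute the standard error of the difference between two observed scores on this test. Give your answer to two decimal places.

r_full = 2·0.589 / (1 + 0.589) ≈ 0.7413
SEM = 11.9000 · √(1 − 0.7413) = 11.9000 · √0.2587 ≈ 11.9000 · 0.5086 ≈ 6.0521
SE_diff = √2 · SEM ≈ 8.5590

8.56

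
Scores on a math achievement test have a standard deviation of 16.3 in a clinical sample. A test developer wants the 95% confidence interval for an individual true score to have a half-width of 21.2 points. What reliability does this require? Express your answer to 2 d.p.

Required SEM = 21.2 / 1.96 ≈ 10.81633
r = 1 − (SEM / SD)² = 1 − (10.81633 / 16.3)² ≈ 1 − 0.44034 ≈ 0.55966

0.56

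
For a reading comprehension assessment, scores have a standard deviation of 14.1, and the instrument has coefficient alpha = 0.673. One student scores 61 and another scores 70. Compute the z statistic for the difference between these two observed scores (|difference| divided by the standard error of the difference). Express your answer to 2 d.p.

0.79

SEM = 14.1000 * √(1 − 0.6730) = 14.1000 * √0.3270 ≈ 14.1000 * 0.5718 ≈ 8.0629
Standard error of the difference = 8.0629·√2 ≈ 11.4027
z = 9 / 11.4027 ≈ 0.7893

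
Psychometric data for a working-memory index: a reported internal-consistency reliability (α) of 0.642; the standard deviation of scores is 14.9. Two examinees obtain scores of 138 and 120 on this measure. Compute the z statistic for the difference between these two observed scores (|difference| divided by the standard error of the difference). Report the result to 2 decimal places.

1.43

The standard error of measurement is 14.900×√(1 − 0.642) ≃ 14.900×0.598 ≃ 8.915.
SE_diff = √2 × SEM ≃ 12.608
z = |138 − 120| / 12.608 = 18 / 12.608 ≃ 1.428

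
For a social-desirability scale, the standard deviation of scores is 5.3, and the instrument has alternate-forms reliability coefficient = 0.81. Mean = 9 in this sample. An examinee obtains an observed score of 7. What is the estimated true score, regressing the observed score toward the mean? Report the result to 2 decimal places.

7.38

Estimated true score = 0.8100×7 + (1 − 0.8100)×9 ≈ 7.3800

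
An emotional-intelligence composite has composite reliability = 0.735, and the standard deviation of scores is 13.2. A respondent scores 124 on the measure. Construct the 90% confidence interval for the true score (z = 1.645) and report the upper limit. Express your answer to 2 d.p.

135.18

The standard error of measurement is 13.2000·√(1 − 0.7350) ≈ 13.2000·0.5148 ≈ 6.7951.
Margin = 1.645 · 6.7951 ≈ 11.1780
Upper bound: 124 + 11.1780 = 135.1780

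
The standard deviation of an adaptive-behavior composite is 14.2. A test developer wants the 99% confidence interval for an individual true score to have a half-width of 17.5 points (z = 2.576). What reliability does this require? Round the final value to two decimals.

Required SEM = 17.5 / 2.576 ≈ 6.7935
r = 1 − (SEM / SD)² = 1 − (6.7935 / 14.2)² ≈ 1 − 0.2289 ≈ 0.7711

0.77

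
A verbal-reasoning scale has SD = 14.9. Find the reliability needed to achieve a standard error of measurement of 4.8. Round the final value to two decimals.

r = 1 − (4.8000/14.9)² ≈ 1 − 0.1038 ≈ 0.8962

0.90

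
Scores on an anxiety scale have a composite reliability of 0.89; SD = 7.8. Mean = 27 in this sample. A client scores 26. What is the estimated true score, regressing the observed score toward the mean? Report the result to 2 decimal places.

T̂ = 0.8900(26) + 0.1100(27) ≈ 26.1100

26.11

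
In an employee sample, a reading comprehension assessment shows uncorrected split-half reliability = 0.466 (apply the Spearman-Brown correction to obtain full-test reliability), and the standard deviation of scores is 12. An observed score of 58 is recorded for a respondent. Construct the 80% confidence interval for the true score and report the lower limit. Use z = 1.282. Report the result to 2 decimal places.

48.72

Spearman-Brown: r = 2(0.466) / (1 + 0.466) = 0.9320 / 1.4660 ≈ 0.6357
SEM = 12.0000*√(1 − 0.6357) ≈ 7.2424
Half-width = 1.282*7.2424 ≈ 9.2848
Lower limit = 58 − 9.2848 ≈ 48.7152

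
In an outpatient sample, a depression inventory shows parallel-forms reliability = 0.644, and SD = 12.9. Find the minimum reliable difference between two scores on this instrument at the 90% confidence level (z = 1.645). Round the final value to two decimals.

The standard error of measurement is 12.9000·√(1 − 0.6440) ≈ 12.9000·0.5967 ≈ 7.6969.
Standard error of the difference = 7.6969·√2 ≈ 10.8850
Smallest detectable difference = 1.645·10.8850 ≈ 17.9059

17.91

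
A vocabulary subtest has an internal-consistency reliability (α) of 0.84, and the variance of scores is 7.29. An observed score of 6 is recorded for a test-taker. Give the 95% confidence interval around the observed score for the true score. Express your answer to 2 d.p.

σ = 7.29^(1/2) = 2.7000
SEM = 2.7000 * √(1 − 0.8400) = 2.7000 * √0.1600 ≈ 2.7000 * 0.4000 ≈ 1.0800
Margin = 1.96 * 1.0800 ≈ 2.1168
CI = 6 ± 2.1168 → [3.8832, 8.1168]

[3.88, 8.12]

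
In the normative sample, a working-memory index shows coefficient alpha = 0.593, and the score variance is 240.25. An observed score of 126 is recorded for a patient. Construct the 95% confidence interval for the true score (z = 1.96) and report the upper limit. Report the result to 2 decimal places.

SD = √240.25 = 15.50000
SEM = 15.50000 × √(1 − 0.59300) = 15.50000 × √0.40700 ≃ 15.50000 × 0.63797 ≃ 9.88847
1.96 × SEM ≃ 19.38139
Upper bound: 126 + 19.38139 = 145.38139

145.38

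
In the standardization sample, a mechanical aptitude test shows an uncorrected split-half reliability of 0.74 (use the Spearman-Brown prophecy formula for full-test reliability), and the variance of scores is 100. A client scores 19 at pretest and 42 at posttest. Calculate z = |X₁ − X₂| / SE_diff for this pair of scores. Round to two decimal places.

4.21

SD = √100 = 10.00000
r_full = 2·0.74 / (1 + 0.74) ≈ 0.85057
The standard error of measurement is 10.00000*√(1 − 0.85057) ≈ 10.00000*0.38656 ≈ 3.86556.
SE_diff = SEM * √2 ≈ 3.86556 * 1.41421 ≈ 5.46672
z = 23 / 5.46672 ≈ 4.20727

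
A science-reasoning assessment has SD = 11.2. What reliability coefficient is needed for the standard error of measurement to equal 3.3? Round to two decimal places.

r = 1 − (SEM / SD)² = 1 − (3.3000 / 11.2)² ≃ 1 − 0.0868 ≃ 0.9132

0.91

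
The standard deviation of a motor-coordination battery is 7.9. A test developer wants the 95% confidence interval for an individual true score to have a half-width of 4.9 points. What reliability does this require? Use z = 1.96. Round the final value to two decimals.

0.90

SEM needed = half-width / z = 4.9/1.96 ≈ 2.5000
r = 1 − (2.5000/7.9)² ≈ 1 − 0.1001 ≈ 0.8999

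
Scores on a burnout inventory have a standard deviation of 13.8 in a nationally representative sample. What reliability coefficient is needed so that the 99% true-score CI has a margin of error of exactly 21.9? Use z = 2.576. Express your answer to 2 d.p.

0.62

Required SEM = 21.9 / 2.576 ≈ 8.5016
r = 1 − (SEM / SD)² = 1 − (8.5016 / 13.8)² ≈ 1 − 0.3795 ≈ 0.6205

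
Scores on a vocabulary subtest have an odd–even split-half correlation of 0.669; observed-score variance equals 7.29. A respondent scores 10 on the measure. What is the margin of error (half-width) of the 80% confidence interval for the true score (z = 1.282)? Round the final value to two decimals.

SD = √7.29 = 2.700
Spearman-Brown: r = 2(0.669) / (1 + 0.669) = 1.338 / 1.669 ≈ 0.802
The standard error of measurement is 2.700*√(1 − 0.802) ≈ 2.700*0.445 ≈ 1.202.
Half-width = 1.282*1.202 ≈ 1.541

1.54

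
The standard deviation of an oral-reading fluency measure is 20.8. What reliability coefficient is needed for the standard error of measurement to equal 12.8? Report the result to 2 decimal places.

r = 1 − (12.800/20.8)² ≈ 1 − 0.379 ≈ 0.621

0.62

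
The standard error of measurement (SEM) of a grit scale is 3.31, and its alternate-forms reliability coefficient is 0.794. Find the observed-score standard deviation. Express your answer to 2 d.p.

σ = SEM·(1 − r)^(−1/2) ≃ 3.31*2.20326 ≃ 7.29280

7.29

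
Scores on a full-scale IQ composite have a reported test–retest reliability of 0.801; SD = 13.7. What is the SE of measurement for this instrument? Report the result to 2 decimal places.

6.11

SEM = 13.7000 * √(1 − 0.8010) = 13.7000 * √0.1990 ≈ 13.7000 * 0.4461 ≈ 6.1115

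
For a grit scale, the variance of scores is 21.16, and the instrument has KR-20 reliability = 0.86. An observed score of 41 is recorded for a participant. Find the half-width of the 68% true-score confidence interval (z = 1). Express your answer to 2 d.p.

σ = 21.16^(1/2) = 4.6000
SEM = 4.6000×√(1 − 0.8600) ≃ 1.7212
Margin = 1 × 1.7212 ≃ 1.7212

1.72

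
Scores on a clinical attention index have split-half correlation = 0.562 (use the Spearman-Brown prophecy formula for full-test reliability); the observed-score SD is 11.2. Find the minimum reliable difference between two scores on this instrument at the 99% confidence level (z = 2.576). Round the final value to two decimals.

Spearman-Brown: r = 2(0.562) / (1 + 0.562) = 1.124 / 1.562 ≈ 0.720
SEM = 11.200 × √(1 − 0.720) = 11.200 × √0.280 ≈ 11.200 × 0.530 ≈ 5.931
SE_diff = SEM × √2 ≈ 5.931 × 1.414 ≈ 8.387
Minimum reliable difference = 2.576 × SE_diff ≈ 2.576 × 8.387 ≈ 21.606

21.61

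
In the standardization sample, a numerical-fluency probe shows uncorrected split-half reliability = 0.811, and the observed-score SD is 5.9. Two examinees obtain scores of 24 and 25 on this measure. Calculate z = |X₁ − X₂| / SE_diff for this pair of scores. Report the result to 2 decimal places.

Spearman-Brown: r = 2(0.811) / (1 + 0.811) = 1.6220 / 1.8110 ≈ 0.8956
SEM = 5.9000*√(1 − 0.8956) ≈ 1.9060
SE_diff = √2 * SEM ≈ 2.6955
z = |24 − 25| / 2.6955 = 1 / 2.6955 ≈ 0.3710

0.37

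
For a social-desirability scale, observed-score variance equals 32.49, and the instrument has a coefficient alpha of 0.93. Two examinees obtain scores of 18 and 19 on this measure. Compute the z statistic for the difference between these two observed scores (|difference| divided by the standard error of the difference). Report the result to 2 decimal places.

0.47

SD = √32.49 = 5.70000
SEM = 5.70000 * √(1 − 0.93000) = 5.70000 * √0.07000 ≃ 5.70000 * 0.26458 ≃ 1.50808
Standard error of the difference = 1.50808·√2 ≃ 2.13274
z = |18 − 19| / 2.13274 = 1 / 2.13274 ≃ 0.46888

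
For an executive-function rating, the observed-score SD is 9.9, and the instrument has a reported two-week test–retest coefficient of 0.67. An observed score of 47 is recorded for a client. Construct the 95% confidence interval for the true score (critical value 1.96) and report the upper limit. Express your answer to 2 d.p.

58.15

SEM = 9.90000*√(1 − 0.67000) ≃ 5.68712
1.96 * SEM ≃ 11.14675
Upper limit = 47 + 11.14675 ≃ 58.14675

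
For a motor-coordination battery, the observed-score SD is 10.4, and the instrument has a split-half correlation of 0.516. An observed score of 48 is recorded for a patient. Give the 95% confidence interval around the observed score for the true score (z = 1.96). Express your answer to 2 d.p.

[36.48, 59.52]

r_full = 2·0.516 / (1 + 0.516) ≈ 0.6807
SEM = 10.4000 × √(1 − 0.6807) = 10.4000 × √0.3193 ≈ 10.4000 × 0.5650 ≈ 5.8763
Half-width = 1.96×5.8763 ≈ 11.5176
95% CI: 48 ± 11.5176 = [36.4824, 59.5176]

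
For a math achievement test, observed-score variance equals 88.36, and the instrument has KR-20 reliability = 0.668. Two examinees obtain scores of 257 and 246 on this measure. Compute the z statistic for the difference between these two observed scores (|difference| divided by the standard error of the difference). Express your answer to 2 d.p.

SD = √88.36 ≃ 9.400
The standard error of measurement is 9.400·√(1 − 0.668) ≃ 9.400·0.576 ≃ 5.416.
Standard error of the difference = 5.416·√2 ≃ 7.660
z = |257 − 246| / 7.660 = 11 / 7.660 ≃ 1.436

1.44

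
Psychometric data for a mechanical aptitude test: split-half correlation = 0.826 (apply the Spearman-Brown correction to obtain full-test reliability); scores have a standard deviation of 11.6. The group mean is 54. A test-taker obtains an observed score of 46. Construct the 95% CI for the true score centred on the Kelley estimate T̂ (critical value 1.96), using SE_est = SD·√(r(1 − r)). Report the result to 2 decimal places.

[40.09, 53.44]

Spearman-Brown: r = 2(0.826) / (1 + 0.826) = 1.652 / 1.826 ≈ 0.905
T̂ = 0.905(46) + 0.095(54) ≈ 46.762
SE_est = SD * √(r(1 − r)) = 11.600 * √0.086 ≈ 11.600 * 0.294 ≈ 3.406
CI = 46.762 ± 1.96 * 3.406 → [40.087, 53.438]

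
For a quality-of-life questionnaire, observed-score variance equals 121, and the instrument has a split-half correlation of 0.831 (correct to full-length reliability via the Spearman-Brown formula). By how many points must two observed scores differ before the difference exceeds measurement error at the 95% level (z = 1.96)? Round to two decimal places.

9.26

SD = √121 ≈ 11.000
r_full = 2·0.831 / (1 + 0.831) ≈ 0.908
SEM = 11.000 × √(1 − 0.908) = 11.000 × √0.092 ≈ 11.000 × 0.304 ≈ 3.342
Standard error of the difference = 3.342·√2 ≈ 4.726
Smallest detectable difference = 1.96×4.726 ≈ 9.263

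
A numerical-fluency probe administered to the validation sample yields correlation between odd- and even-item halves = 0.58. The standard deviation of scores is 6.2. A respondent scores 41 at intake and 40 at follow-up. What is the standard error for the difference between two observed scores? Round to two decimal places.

Full-length reliability (Spearman-Brown) = 2(0.58)/(1+0.58) ≈ 0.734
SEM = 6.200 * √(1 − 0.734) = 6.200 * √0.266 ≈ 6.200 * 0.516 ≈ 3.197
SE_diff = SEM * √2 ≈ 3.197 * 1.414 ≈ 4.521

4.52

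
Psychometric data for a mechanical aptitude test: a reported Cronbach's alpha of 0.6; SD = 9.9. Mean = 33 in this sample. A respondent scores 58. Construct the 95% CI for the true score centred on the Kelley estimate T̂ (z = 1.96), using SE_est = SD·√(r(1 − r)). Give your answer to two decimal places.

[38.49, 57.51]

T̂ = 0.6000(58) + 0.4000(33) ≈ 48.0000
SE_est = 9.9000*√(0.6000*0.4000) ≈ 4.8500
CI = 48.0000 ± 1.96 * 4.8500 → [38.4940, 57.5060]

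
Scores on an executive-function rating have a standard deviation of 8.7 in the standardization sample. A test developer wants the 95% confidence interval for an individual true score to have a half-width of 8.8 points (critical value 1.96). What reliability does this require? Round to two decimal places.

0.73

Required SEM = 8.8 / 1.96 ≈ 4.490
r = 1 − (SEM / SD)² = 1 − (4.490 / 8.7)² ≈ 1 − 0.266 ≈ 0.734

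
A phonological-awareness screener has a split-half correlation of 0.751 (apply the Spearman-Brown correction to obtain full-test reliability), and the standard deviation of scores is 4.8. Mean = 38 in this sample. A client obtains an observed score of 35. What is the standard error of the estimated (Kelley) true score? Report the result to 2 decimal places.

r_full = 2·0.751 / (1 + 0.751) ≈ 0.858
SE_est = 4.800*√(0.858*0.142) ≈ 1.676

1.68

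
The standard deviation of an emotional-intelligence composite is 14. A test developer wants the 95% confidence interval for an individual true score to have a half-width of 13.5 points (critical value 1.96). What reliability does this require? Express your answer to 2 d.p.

SEM needed = half-width / z = 13.5/1.96 ≃ 6.88776
r = 1 − (SEM / SD)² = 1 − (6.88776 / 14)² ≃ 1 − 0.24205 ≃ 0.75795

0.76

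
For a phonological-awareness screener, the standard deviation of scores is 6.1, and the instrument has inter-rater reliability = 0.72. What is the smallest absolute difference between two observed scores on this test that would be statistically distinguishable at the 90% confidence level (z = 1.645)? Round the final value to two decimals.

The standard error of measurement is 6.100×√(1 − 0.720) ≈ 6.100×0.529 ≈ 3.228.
SE_diff = √2 × SEM ≈ 4.565
Minimum reliable difference = 1.645 × SE_diff ≈ 1.645 × 4.565 ≈ 7.509

7.51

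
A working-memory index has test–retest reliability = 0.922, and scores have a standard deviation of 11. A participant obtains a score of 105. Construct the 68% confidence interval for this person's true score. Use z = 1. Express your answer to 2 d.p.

SEM = 11.0000·√(1 − 0.9220) ≈ 3.0721
Half-width = 1·3.0721 ≈ 3.0721
Interval: (101.9279, 108.0721)

[101.93, 108.07]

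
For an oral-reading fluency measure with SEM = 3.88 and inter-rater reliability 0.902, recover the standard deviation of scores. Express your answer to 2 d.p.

σ = SEM·(1 − r)^(−1/2) ≈ 3.88×3.19438 ≈ 12.39421

12.39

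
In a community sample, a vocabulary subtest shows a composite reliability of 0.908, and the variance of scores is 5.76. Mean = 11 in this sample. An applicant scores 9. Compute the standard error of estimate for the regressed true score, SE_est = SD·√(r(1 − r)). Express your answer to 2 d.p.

σ = 5.76^(1/2) = 2.4000
SE_est = 2.4000·√[r(1 − r)] ≈ 0.6937

0.69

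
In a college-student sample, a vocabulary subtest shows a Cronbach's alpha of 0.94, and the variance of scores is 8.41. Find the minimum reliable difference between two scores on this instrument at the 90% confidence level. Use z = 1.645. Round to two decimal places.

SD = √8.41 = 2.90000
The standard error of measurement is 2.90000·√(1 − 0.94000) ≈ 2.90000·0.24495 ≈ 0.71035.
SE_diff = SEM · √2 ≈ 0.71035 · 1.41421 ≈ 1.00459
Minimum reliable difference = 1.645 · SE_diff ≈ 1.645 · 1.00459 ≈ 1.65255

1.65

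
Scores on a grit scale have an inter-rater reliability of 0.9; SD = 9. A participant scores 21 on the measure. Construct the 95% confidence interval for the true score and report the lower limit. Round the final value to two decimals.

15.42

The standard error of measurement is 9.000×√(1 − 0.900) ≈ 9.000×0.316 ≈ 2.846.
Half-width = 1.96×2.846 ≈ 5.578
Lower bound: 21 − 5.578 = 15.422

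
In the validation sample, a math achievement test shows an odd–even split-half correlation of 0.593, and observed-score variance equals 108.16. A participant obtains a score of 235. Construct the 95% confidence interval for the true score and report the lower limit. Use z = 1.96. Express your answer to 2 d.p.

SD = √108.16 = 10.4000
Spearman-Brown: r = 2(0.593) / (1 + 0.593) = 1.1860 / 1.5930 ≈ 0.7445
SEM = 10.4000·√(1 − 0.7445) ≈ 5.2568
1.96 · SEM ≈ 10.3034
Lower bound: 235 − 10.3034 = 224.6966

224.70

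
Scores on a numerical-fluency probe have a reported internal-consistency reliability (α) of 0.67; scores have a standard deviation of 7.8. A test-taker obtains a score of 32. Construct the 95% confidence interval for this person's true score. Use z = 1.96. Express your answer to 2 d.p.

The standard error of measurement is 7.80000*√(1 − 0.67000) ≈ 7.80000*0.57446 ≈ 4.48076.
Half-width = 1.96*4.48076 ≈ 8.78229
95% CI: 32 ± 8.78229 = [23.21771, 40.78229]

[23.22, 40.78]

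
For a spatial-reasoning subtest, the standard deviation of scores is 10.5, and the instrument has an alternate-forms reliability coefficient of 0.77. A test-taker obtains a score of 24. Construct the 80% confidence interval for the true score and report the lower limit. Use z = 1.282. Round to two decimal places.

SEM = 10.5000 × √(1 − 0.7700) = 10.5000 × √0.2300 ≃ 10.5000 × 0.4796 ≃ 5.0356
Half-width = 1.282×5.0356 ≃ 6.4557
Lower bound: 24 − 6.4557 = 17.5443

17.54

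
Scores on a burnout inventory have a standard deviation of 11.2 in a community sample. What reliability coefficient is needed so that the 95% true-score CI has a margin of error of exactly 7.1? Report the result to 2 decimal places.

0.90

Required SEM = 7.1 / 1.96 ≈ 3.62245
r = 1 − (3.62245/11.2)² ≈ 1 − 0.10461 ≈ 0.89539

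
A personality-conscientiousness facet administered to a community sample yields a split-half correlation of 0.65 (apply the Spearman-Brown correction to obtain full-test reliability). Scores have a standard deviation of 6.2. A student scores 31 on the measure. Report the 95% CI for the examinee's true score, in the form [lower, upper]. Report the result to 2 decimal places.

Spearman-Brown: r = 2(0.65) / (1 + 0.65) = 1.30000 / 1.65000 ≃ 0.78788
SEM = 6.20000 · √(1 − 0.78788) = 6.20000 · √0.21212 ≃ 6.20000 · 0.46057 ≃ 2.85551
1.96 · SEM ≃ 5.59680
Interval: (25.40320, 36.59680)

[25.40, 36.60]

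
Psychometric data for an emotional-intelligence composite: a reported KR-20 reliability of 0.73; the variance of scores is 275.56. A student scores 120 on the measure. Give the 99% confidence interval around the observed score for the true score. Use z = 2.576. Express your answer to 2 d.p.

[97.78, 142.22]

SD = √275.56 ≈ 16.600
SEM = 16.600·√(1 − 0.730) ≈ 8.626
Margin = 2.576 · 8.626 ≈ 22.220
CI = 120 ± 22.220 → [97.780, 142.220]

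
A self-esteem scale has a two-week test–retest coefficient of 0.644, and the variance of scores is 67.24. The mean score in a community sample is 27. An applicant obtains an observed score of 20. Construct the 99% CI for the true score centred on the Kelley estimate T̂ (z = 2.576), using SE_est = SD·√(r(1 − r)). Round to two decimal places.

SD = √67.24 = 8.2000
T̂ = 0.6440(20) + 0.3560(27) ≈ 22.4920
SE_est = SD · √(r(1 − r)) = 8.2000 · √0.2293 ≈ 8.2000 · 0.4788 ≈ 3.9263
99% CI: 22.4920 ± 10.1141 ≈ (12.3779, 32.6061)

[12.38, 32.61]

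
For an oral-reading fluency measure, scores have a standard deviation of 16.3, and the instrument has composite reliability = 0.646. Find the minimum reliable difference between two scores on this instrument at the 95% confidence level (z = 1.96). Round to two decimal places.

SEM = 16.300 * √(1 − 0.646) = 16.300 * √0.354 ≃ 16.300 * 0.595 ≃ 9.698
SE_diff = √2 * SEM ≃ 13.715
Minimum reliable difference = 1.96 * SE_diff ≃ 1.96 * 13.715 ≃ 26.882

26.88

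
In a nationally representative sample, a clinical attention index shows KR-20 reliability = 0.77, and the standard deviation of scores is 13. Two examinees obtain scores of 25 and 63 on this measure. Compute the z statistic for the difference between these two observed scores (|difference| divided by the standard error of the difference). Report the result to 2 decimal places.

SEM = 13.000·√(1 − 0.770) ≈ 6.235
Standard error of the difference = 6.235·√2 ≈ 8.817
z = |25 − 63| / 8.817 = 38 / 8.817 ≈ 4.310

4.31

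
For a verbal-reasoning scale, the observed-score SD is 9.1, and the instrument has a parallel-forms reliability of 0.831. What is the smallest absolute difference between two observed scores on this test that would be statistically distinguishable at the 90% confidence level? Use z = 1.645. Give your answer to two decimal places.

8.70

SEM = 9.1000 · √(1 − 0.8310) = 9.1000 · √0.1690 ≃ 9.1000 · 0.4111 ≃ 3.7410
SE_diff = SEM · √2 ≃ 3.7410 · 1.4142 ≃ 5.2905
Smallest detectable difference = 1.645·5.2905 ≃ 8.7029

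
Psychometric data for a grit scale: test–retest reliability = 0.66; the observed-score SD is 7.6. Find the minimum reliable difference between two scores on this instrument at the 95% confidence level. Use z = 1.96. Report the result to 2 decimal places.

SEM = 7.600*√(1 − 0.660) ≈ 4.432
SE_diff = √2 * SEM ≈ 6.267
Smallest detectable difference = 1.96*6.267 ≈ 12.284

12.28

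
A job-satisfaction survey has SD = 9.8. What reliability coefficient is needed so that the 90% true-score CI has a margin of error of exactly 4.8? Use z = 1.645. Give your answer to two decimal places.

0.91

Required SEM = 4.8 / 1.645 ≈ 2.9179
r = 1 − (SEM / SD)² = 1 − (2.9179 / 9.8)² ≈ 1 − 0.0887 ≈ 0.9113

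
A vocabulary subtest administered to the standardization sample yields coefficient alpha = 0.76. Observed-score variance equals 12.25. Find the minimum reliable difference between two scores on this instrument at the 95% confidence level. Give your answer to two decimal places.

SD = √12.25 = 3.5000
SEM = 3.5000*√(1 − 0.7600) ≃ 1.7146
SE_diff = √2 * SEM ≃ 2.4249
Smallest detectable difference = 1.96*2.4249 ≃ 4.7527

4.75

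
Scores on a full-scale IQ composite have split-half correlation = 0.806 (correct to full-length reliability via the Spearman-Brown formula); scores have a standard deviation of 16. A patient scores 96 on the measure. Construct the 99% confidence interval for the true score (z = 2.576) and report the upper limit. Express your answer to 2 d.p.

Spearman-Brown: r = 2(0.806) / (1 + 0.806) = 1.612 / 1.806 ≈ 0.893
The standard error of measurement is 16.000·√(1 − 0.893) ≈ 16.000·0.328 ≈ 5.244.
Half-width = 2.576·5.244 ≈ 13.509
Upper limit = 96 + 13.509 ≈ 109.509

109.51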